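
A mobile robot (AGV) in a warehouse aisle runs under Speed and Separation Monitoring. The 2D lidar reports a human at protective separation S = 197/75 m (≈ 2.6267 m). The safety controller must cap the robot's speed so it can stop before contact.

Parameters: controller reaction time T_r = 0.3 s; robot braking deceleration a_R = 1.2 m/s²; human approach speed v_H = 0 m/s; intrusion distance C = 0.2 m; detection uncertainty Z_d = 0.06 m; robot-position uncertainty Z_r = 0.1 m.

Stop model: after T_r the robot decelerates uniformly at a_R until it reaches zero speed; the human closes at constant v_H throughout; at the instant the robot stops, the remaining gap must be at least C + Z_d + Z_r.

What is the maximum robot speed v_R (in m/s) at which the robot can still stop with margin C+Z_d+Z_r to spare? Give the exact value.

v_R_max = 2 m/s = 2.0000 m/s

collect terms ⇒ (5/12)·v_R² + (3/10)·v_R + (-34/15) = 0
  disc = (3/10)² − 4·(5/12)·(-34/15) = 3481/900 ; √disc = 59/30
  v_R = (−(3/10) + 59/30) / (2·(5/12)) = 2 m/s
check:
T_s = v_R/a_R = 2/(6/5) = 1.6667 s
robot in T_r: 2.0000·0.3000 = 0.6000 m
braking distance = 2.0000²/(2·1.2000) = 1.6667 m
human closes 0.0000·1.9667 = 0.0000 m
C+Z_d+Z_r = 0.2000+0.0600+0.1000 = 0.3600 m
sum ≈ 0.6000+1.6667+0.0000+0.3600 ≈ 2.6267 m = S ✓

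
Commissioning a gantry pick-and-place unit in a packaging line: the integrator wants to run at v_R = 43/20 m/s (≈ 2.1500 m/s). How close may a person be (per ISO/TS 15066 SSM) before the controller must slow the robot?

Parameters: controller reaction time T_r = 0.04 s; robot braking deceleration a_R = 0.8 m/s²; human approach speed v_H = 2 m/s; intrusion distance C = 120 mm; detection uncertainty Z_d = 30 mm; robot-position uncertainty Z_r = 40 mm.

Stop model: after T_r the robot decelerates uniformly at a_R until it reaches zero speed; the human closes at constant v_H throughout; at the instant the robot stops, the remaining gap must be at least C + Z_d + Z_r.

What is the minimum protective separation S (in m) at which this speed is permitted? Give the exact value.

T_s = v_R/a_R = (43/20)/(4/5) = 2.6875 s
reaction-phase robot travel = 2.1500·0.0400 = 0.0860 m
robot covers 2.1500·2.6875 − ½·0.8000·2.6875² = 2.8891 m while stopping
human over T_r+T_s: 2.0000·(0.0400+2.6875) = 5.4550 m
margins: 0.1200+0.0300+0.0400 = 0.1900 m
S_min ≈ 0.0860+2.8891+5.4550+0.1900  ⇒  S_min = 137921/16000 m

S_min = 137921/16000 m = 8.6201 m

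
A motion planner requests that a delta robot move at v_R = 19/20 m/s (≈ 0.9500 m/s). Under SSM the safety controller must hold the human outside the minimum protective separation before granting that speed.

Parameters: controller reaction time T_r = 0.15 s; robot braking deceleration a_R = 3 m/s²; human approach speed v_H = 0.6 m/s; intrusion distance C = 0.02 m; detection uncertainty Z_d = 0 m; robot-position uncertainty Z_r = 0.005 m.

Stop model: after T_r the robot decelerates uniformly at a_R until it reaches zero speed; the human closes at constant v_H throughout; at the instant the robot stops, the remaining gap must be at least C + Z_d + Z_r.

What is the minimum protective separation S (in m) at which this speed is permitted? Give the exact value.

stop time T_s = (19/20)/3 = 0.3167 s
robot in T_r: 0.9500·0.1500 = 0.1425 m
robot covers 0.9500·0.3167 − ½·3.0000·0.3167² = 0.1504 m while stopping
person approaches 0.6000·(0.1500+0.3167) = 0.2800 m
margins: 0.0200+0.0000+0.0050 = 0.0250 m
S_min ≈ 0.1425+0.1504+0.2800+0.0250  ⇒  S_min = 287/480 m

S_min = 287/480 m = 0.5979 m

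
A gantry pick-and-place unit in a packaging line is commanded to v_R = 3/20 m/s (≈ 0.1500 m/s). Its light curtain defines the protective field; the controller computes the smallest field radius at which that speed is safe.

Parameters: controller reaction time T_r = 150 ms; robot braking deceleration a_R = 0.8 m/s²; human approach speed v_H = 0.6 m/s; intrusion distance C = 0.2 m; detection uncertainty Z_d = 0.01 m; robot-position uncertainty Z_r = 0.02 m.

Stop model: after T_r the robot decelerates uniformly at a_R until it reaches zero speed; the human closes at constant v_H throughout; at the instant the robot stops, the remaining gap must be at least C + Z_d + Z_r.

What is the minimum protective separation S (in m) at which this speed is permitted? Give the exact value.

T_s = v_R/a_R = (3/20)/(4/5) = 0.1875 s
robot covers v_R·T_r = 0.1500·0.1500 = 0.0225 m before braking
robot under decel: 0.1500²/(2·0.8000) = 0.0141 m
person approaches 0.6000·(0.1500+0.1875) = 0.2025 m
residual clearance needed = 0.2000+0.0100+0.0200 = 0.2300 m
S_min ≈ 0.0225+0.0141+0.2025+0.2300  ⇒  S_min = 1501/3200 m

S_min = 1501/3200 m = 0.4691 m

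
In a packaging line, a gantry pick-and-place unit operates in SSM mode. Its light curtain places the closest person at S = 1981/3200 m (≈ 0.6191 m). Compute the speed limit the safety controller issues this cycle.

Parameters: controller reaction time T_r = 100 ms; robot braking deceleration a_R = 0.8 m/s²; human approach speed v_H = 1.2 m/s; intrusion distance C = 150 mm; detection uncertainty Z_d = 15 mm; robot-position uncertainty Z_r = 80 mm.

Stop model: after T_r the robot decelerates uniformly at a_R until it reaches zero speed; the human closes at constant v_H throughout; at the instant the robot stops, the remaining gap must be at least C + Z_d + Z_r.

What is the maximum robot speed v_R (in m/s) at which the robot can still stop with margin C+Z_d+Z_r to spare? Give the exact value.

at the boundary: (5/8)·v² + (8/5)·v + (-813/3200) = 0
  disc = (8/5)² − 4·(5/8)·(-813/3200) = 20449/6400 ; √disc = 143/80
  v_R = (−(8/5) + 143/80) / (2·(5/8)) = 3/20 m/s
check:
stop time T_s = (3/20)/(4/5) = 0.1875 s
robot covers v_R·T_r = 0.1500·0.1000 = 0.0150 m before braking
robot under decel: 0.1500²/(2·0.8000) = 0.0141 m
human over T_r+T_s: 1.2000·(0.1000+0.1875) = 0.3450 m
C+Z_d+Z_r = 0.1500+0.0150+0.0800 = 0.2450 m
sum ≈ 0.0150+0.0141+0.3450+0.2450 ≈ 0.6191 m = S ✓

v_R_max = 3/20 m/s = 0.1500 m/s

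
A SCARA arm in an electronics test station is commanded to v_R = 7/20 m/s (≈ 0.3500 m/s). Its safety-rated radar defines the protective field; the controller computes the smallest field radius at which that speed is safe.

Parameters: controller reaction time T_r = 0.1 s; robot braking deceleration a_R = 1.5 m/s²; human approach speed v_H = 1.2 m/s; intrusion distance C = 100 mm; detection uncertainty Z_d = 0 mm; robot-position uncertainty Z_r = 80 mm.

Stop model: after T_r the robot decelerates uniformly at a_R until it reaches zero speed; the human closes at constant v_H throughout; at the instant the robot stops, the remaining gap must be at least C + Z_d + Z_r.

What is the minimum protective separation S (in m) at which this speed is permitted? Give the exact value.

S_min = 787/1200 m = 0.6558 m

T_s = v_R/a_R = (7/20)/(3/2) = 0.2333 s
reaction-phase robot travel = 0.3500·0.1000 = 0.0350 m
braking distance = 0.3500²/(2·1.5000) = 0.0408 m
human closes 1.2000·0.3333 = 0.4000 m
C+Z_d+Z_r = 0.1000+0.0000+0.0800 = 0.1800 m
S_min ≈ 0.0350+0.0408+0.4000+0.1800  ⇒  S_min = 787/1200 m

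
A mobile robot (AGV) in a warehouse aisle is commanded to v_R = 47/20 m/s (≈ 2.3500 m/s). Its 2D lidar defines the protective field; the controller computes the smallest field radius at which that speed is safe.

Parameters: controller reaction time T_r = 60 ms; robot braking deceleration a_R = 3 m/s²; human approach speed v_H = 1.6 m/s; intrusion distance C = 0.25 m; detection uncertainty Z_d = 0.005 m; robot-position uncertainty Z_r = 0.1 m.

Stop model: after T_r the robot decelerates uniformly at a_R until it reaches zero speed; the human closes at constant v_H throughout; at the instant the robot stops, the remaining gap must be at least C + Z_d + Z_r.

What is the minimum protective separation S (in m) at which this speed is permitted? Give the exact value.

stop time T_s = (47/20)/3 = 0.7833 s
robot in T_r: 2.3500·0.0600 = 0.1410 m
robot covers 2.3500·0.7833 − ½·3.0000·0.7833² = 0.9204 m while stopping
human closes 1.6000·0.8433 = 1.3493 m
margins: 0.2500+0.0050+0.1000 = 0.3550 m
S_min ≈ 0.1410+0.9204+1.3493+0.3550  ⇒  S_min = 11063/4000 m

S_min = 11063/4000 m = 2.7658 m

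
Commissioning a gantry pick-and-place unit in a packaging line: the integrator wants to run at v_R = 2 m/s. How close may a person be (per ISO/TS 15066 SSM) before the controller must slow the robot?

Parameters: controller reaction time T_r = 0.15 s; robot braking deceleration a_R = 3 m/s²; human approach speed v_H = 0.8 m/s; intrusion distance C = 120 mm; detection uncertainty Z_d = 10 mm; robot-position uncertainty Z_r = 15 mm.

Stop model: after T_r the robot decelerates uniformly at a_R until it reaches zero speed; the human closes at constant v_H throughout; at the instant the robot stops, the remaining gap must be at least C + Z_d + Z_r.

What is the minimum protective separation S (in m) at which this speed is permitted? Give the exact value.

S_min = 353/200 m = 1.7650 m

T_s = v_R/a_R = 2/3 = 0.6667 s
reaction-phase robot travel = 2.0000·0.1500 = 0.3000 m
braking distance = 2.0000²/(2·3.0000) = 0.6667 m
person approaches 0.8000·(0.1500+0.6667) = 0.6533 m
residual clearance needed = 0.1200+0.0100+0.0150 = 0.1450 m
S_min ≈ 0.3000+0.6667+0.6533+0.1450  ⇒  S_min = 353/200 m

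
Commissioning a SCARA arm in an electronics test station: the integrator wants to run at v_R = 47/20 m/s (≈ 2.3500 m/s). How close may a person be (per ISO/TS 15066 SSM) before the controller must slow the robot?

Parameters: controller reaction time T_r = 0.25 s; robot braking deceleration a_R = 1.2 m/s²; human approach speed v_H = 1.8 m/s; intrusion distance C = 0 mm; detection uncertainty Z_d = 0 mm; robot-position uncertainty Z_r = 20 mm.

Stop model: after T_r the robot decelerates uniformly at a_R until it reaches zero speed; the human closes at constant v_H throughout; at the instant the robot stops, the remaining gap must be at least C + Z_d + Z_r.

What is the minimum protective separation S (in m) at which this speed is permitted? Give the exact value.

S_min = 33041/4800 m = 6.8835 m

braking lasts T_s = (47/20)/(6/5) = 1.9583 s
robot covers v_R·T_r = 2.3500·0.2500 = 0.5875 m before braking
robot covers 2.3500·1.9583 − ½·1.2000·1.9583² = 2.3010 m while stopping
person approaches 1.8000·(0.2500+1.9583) = 3.9750 m
C+Z_d+Z_r = 0.0000+0.0000+0.0200 = 0.0200 m
S_min ≈ 0.5875+2.3010+3.9750+0.0200  ⇒  S_min = 33041/4800 m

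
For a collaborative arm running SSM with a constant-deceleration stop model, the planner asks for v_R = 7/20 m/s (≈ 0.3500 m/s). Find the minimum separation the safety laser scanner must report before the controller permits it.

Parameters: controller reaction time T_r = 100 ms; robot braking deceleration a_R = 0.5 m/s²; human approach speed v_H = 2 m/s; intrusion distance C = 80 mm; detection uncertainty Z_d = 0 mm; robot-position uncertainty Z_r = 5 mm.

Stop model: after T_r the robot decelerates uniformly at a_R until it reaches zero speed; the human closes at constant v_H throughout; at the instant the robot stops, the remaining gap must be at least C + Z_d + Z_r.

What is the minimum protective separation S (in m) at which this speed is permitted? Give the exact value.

T_s = v_R/a_R = (7/20)/(1/2) = 0.7000 s
robot covers v_R·T_r = 0.3500·0.1000 = 0.0350 m before braking
robot under decel: 0.3500²/(2·0.5000) = 0.1225 m
person approaches 2.0000·(0.1000+0.7000) = 1.6000 m
margins: 0.0800+0.0000+0.0050 = 0.0850 m
S_min ≈ 0.0350+0.1225+1.6000+0.0850  ⇒  S_min = 737/400 m

S_min = 737/400 m = 1.8425 m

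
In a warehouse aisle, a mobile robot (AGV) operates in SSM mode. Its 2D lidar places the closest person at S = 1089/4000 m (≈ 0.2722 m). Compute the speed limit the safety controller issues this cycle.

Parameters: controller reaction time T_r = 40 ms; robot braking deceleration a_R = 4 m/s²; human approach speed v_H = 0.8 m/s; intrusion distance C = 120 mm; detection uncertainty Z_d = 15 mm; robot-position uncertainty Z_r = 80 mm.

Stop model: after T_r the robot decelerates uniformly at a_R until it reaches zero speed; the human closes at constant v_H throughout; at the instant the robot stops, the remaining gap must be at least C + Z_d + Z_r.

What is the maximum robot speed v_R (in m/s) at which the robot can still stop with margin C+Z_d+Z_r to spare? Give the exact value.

v_R_max = 1/10 m/s = 0.1000 m/s

collect terms ⇒ (1/8)·v_R² + (6/25)·v_R + (-101/4000) = 0
  disc = (6/25)² − 4·(1/8)·(-101/4000) = 2809/40000 ; √disc = 53/200
  v_R = (−(6/25) + 53/200) / (2·(1/8)) = 1/10 m/s
check:
T_s = v_R/a_R = (1/10)/4 = 0.0250 s
reaction-phase robot travel = 0.1000·0.0400 = 0.0040 m
robot covers 0.1000·0.0250 − ½·4.0000·0.0250² = 0.0013 m while stopping
human over T_r+T_s: 0.8000·(0.0400+0.0250) = 0.0520 m
C+Z_d+Z_r = 0.1200+0.0150+0.0800 = 0.2150 m
sum ≈ 0.0040+0.0013+0.0520+0.2150 ≈ 0.2722 m = S ✓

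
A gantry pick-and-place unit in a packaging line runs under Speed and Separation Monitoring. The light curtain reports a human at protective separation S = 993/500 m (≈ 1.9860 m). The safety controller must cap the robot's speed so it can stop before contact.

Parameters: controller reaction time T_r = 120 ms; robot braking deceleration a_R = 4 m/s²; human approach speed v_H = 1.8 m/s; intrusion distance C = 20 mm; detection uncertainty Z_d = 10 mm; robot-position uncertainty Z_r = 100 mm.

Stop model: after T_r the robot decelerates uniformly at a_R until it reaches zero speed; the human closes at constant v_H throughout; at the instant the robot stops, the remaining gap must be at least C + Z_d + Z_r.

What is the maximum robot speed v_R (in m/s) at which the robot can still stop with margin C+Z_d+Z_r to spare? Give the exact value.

at the boundary: (1/8)·v² + (57/100)·v + (-41/25) = 0
  disc = (57/100)² − 4·(1/8)·(-41/25) = 11449/10000 ; √disc = 107/100
  v_R = (−(57/100) + 107/100) / (2·(1/8)) = 2 m/s
check:
braking lasts T_s = 2/4 = 0.5000 s
reaction-phase robot travel = 2.0000·0.1200 = 0.2400 m
braking distance = 2.0000²/(2·4.0000) = 0.5000 m
human over T_r+T_s: 1.8000·(0.1200+0.5000) = 1.1160 m
margins: 0.0200+0.0100+0.1000 = 0.1300 m
sum ≈ 0.2400+0.5000+1.1160+0.1300 ≈ 1.9860 m = S ✓

v_R_max = 2 m/s = 2.0000 m/s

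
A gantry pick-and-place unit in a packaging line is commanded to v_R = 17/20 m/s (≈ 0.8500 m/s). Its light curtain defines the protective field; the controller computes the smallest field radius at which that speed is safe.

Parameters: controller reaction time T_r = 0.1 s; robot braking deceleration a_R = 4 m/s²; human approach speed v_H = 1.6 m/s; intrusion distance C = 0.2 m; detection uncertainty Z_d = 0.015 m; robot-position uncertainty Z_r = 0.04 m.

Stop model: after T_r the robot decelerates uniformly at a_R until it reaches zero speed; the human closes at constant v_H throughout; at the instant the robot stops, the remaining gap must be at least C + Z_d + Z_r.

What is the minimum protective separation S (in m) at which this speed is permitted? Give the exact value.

T_s = v_R/a_R = (17/20)/4 = 0.2125 s
reaction-phase robot travel = 0.8500·0.1000 = 0.0850 m
robot under decel: 0.8500²/(2·4.0000) = 0.0903 m
human closes 1.6000·0.3125 = 0.5000 m
C+Z_d+Z_r = 0.2000+0.0150+0.0400 = 0.2550 m
S_min ≈ 0.0850+0.0903+0.5000+0.2550  ⇒  S_min = 2977/3200 m

S_min = 2977/3200 m = 0.9303 m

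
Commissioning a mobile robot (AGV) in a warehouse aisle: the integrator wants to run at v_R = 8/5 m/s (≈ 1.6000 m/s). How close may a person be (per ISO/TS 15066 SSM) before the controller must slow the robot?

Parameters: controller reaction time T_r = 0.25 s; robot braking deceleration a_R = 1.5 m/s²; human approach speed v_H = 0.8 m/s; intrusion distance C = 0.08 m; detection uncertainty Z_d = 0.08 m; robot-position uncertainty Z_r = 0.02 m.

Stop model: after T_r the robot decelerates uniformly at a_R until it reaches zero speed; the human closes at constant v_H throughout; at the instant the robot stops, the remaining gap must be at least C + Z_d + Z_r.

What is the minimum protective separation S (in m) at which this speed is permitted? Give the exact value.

S_min = 373/150 m = 2.4867 m

braking lasts T_s = (8/5)/(3/2) = 1.0667 s
robot in T_r: 1.6000·0.2500 = 0.4000 m
braking distance = 1.6000²/(2·1.5000) = 0.8533 m
person approaches 0.8000·(0.2500+1.0667) = 1.0533 m
residual clearance needed = 0.0800+0.0800+0.0200 = 0.1800 m
S_min ≈ 0.4000+0.8533+1.0533+0.1800  ⇒  S_min = 373/150 m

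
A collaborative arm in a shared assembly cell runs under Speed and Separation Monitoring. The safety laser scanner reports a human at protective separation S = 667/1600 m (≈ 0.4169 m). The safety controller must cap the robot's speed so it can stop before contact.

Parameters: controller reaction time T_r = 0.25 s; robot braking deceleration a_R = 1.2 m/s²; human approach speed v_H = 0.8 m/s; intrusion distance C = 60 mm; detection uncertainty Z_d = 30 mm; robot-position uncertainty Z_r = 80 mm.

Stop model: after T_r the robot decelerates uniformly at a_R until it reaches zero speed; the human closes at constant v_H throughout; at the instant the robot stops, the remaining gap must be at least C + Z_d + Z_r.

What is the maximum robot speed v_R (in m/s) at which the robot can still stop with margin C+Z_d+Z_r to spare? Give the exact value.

v_R_max = 1/20 m/s = 0.0500 m/s

at the boundary: (5/12)·v² + (11/12)·v + (-3/64) = 0
  disc = (11/12)² − 4·(5/12)·(-3/64) = 529/576 ; √disc = 23/24
  v_R = (−(11/12) + 23/24) / (2·(5/12)) = 1/20 m/s
check:
T_s = v_R/a_R = (1/20)/(6/5) = 0.0417 s
robot in T_r: 0.0500·0.2500 = 0.0125 m
braking distance = 0.0500²/(2·1.2000) = 0.0010 m
person approaches 0.8000·(0.2500+0.0417) = 0.2333 m
margins: 0.0600+0.0300+0.0800 = 0.1700 m
sum ≈ 0.0125+0.0010+0.2333+0.1700 ≈ 0.4169 m = S ✓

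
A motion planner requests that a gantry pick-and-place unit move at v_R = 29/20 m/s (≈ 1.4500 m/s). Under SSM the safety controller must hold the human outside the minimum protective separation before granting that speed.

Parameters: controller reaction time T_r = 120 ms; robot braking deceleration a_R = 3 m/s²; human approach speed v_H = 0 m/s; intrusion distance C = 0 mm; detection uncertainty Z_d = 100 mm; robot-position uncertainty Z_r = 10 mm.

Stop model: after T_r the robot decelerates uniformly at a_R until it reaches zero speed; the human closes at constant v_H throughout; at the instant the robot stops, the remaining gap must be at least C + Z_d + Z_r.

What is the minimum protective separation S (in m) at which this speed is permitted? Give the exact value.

T_s = v_R/a_R = (29/20)/3 = 0.4833 s
reaction-phase robot travel = 1.4500·0.1200 = 0.1740 m
braking distance = 1.4500²/(2·3.0000) = 0.3504 m
human over T_r+T_s: 0.0000·(0.1200+0.4833) = 0.0000 m
margins: 0.0000+0.1000+0.0100 = 0.1100 m
S_min ≈ 0.1740+0.3504+0.0000+0.1100  ⇒  S_min = 7613/12000 m

S_min = 7613/12000 m = 0.6344 m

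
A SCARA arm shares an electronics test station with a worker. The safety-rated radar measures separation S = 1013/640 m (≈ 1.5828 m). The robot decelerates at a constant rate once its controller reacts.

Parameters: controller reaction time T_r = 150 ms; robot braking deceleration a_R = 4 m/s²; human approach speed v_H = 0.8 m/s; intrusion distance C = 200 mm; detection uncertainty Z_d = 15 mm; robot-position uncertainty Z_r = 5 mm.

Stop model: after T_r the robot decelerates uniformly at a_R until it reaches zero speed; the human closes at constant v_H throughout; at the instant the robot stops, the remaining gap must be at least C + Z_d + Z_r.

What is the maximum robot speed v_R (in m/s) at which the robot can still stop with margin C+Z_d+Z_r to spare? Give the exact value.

v_R_max = 41/20 m/s = 2.0500 m/s

at the boundary: (1/8)·v² + (7/20)·v + (-3977/3200) = 0
  disc = (7/20)² − 4·(1/8)·(-3977/3200) = 4761/6400 ; √disc = 69/80
  v_R = (−(7/20) + 69/80) / (2·(1/8)) = 41/20 m/s
check:
T_s = v_R/a_R = (41/20)/4 = 0.5125 s
robot in T_r: 2.0500·0.1500 = 0.3075 m
robot under decel: 2.0500²/(2·4.0000) = 0.5253 m
person approaches 0.8000·(0.1500+0.5125) = 0.5300 m
C+Z_d+Z_r = 0.2000+0.0150+0.0050 = 0.2200 m
sum ≈ 0.3075+0.5253+0.5300+0.2200 ≈ 1.5828 m = S ✓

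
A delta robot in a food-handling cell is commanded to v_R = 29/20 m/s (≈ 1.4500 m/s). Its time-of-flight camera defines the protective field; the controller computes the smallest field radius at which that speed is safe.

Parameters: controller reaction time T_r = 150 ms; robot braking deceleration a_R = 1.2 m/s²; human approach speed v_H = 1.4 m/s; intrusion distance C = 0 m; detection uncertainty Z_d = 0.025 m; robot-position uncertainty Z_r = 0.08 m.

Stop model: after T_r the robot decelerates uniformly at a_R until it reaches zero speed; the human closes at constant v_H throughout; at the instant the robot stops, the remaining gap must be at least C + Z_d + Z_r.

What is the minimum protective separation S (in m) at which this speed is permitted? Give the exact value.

braking lasts T_s = (29/20)/(6/5) = 1.2083 s
robot covers v_R·T_r = 1.4500·0.1500 = 0.2175 m before braking
robot under decel: 1.4500²/(2·1.2000) = 0.8760 m
human closes 1.4000·1.3583 = 1.9017 m
residual clearance needed = 0.0000+0.0250+0.0800 = 0.1050 m
S_min ≈ 0.2175+0.8760+1.9017+0.1050  ⇒  S_min = 14881/4800 m

S_min = 14881/4800 m = 3.1002 m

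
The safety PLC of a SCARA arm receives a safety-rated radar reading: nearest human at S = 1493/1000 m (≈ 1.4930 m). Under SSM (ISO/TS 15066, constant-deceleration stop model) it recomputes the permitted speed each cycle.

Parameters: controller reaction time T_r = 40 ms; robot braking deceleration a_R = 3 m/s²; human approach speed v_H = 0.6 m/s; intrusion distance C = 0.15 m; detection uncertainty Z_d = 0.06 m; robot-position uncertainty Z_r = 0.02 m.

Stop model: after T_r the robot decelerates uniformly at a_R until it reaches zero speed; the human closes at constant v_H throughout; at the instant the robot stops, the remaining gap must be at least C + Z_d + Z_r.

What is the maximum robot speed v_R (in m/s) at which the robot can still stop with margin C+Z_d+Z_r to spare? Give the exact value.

quadratic (1/6)·v² + (6/25)·v + (-1239/1000) = 0
  disc = (6/25)² − 4·(1/6)·(-1239/1000) = 2209/2500 ; √disc = 47/50
  v_R = (−(6/25) + 47/50) / (2·(1/6)) = 21/10 m/s
check:
T_s = v_R/a_R = (21/10)/3 = 0.7000 s
robot covers v_R·T_r = 2.1000·0.0400 = 0.0840 m before braking
braking distance = 2.1000²/(2·3.0000) = 0.7350 m
person approaches 0.6000·(0.0400+0.7000) = 0.4440 m
margins: 0.1500+0.0600+0.0200 = 0.2300 m
sum ≈ 0.0840+0.7350+0.4440+0.2300 ≈ 1.4930 m = S ✓

v_R_max = 21/10 m/s = 2.1000 m/s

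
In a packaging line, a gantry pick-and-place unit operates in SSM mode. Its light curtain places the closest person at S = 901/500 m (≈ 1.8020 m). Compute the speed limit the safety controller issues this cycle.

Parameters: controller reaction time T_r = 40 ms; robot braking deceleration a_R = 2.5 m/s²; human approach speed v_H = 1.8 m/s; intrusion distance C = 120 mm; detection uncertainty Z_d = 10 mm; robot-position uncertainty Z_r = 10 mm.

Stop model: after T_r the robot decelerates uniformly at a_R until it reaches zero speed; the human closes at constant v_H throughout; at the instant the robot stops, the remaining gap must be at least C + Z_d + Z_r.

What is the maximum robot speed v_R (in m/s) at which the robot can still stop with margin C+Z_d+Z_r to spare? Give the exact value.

collect terms ⇒ (1/5)·v_R² + (19/25)·v_R + (-159/100) = 0
  disc = (19/25)² − 4·(1/5)·(-159/100) = 1156/625 ; √disc = 34/25
  v_R = (−(19/25) + 34/25) / (2·(1/5)) = 3/2 m/s
check:
T_s = v_R/a_R = (3/2)/(5/2) = 0.6000 s
robot in T_r: 1.5000·0.0400 = 0.0600 m
braking distance = 1.5000²/(2·2.5000) = 0.4500 m
person approaches 1.8000·(0.0400+0.6000) = 1.1520 m
residual clearance needed = 0.1200+0.0100+0.0100 = 0.1400 m
sum ≈ 0.0600+0.4500+1.1520+0.1400 ≈ 1.8020 m = S ✓

v_R_max = 3/2 m/s = 1.5000 m/s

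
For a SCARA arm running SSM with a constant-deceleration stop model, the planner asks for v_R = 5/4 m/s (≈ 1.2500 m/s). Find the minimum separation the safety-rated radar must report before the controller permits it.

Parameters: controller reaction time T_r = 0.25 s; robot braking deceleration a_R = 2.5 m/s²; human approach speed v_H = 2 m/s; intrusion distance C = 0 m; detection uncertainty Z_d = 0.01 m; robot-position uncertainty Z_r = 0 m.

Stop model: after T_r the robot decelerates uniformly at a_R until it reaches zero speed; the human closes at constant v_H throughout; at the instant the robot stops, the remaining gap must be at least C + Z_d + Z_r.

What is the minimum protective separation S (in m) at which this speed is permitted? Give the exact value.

T_s = v_R/a_R = (5/4)/(5/2) = 0.5000 s
reaction-phase robot travel = 1.2500·0.2500 = 0.3125 m
robot under decel: 1.2500²/(2·2.5000) = 0.3125 m
human over T_r+T_s: 2.0000·(0.2500+0.5000) = 1.5000 m
C+Z_d+Z_r = 0.0000+0.0100+0.0000 = 0.0100 m
S_min ≈ 0.3125+0.3125+1.5000+0.0100  ⇒  S_min = 427/200 m

S_min = 427/200 m = 2.1350 m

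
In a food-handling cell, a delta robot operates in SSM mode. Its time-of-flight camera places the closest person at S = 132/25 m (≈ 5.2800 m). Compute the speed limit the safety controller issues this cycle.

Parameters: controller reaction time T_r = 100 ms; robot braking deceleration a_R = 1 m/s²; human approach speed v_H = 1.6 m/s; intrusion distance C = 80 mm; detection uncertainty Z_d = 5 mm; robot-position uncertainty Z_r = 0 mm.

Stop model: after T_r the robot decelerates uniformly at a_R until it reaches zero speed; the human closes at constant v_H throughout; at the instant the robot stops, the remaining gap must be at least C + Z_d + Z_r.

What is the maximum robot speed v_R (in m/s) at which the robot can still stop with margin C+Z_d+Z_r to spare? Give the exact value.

quadratic (1/2)·v² + (17/10)·v + (-1007/200) = 0
  disc = (17/10)² − 4·(1/2)·(-1007/200) = 324/25 ; √disc = 18/5
  v_R = (−(17/10) + 18/5) / (2·(1/2)) = 19/10 m/s
check:
stop time T_s = (19/10)/1 = 1.9000 s
reaction-phase robot travel = 1.9000·0.1000 = 0.1900 m
braking distance = 1.9000²/(2·1.0000) = 1.8050 m
human over T_r+T_s: 1.6000·(0.1000+1.9000) = 3.2000 m
margins: 0.0800+0.0050+0.0000 = 0.0850 m
sum ≈ 0.1900+1.8050+3.2000+0.0850 ≈ 5.2800 m = S ✓

v_R_max = 19/10 m/s = 1.9000 m/s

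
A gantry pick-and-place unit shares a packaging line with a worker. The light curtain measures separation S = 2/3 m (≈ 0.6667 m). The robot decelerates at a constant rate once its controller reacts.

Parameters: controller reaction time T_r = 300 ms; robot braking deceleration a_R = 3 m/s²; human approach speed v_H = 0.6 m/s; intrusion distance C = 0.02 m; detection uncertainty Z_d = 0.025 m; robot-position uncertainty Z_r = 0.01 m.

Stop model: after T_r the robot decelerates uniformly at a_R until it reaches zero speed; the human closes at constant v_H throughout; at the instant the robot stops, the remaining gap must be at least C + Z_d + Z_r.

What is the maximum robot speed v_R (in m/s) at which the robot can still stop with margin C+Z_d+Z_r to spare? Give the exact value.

v_R_max = 7/10 m/s = 0.7000 m/s

collect terms ⇒ (1/6)·v_R² + (1/2)·v_R + (-259/600) = 0
  disc = (1/2)² − 4·(1/6)·(-259/600) = 121/225 ; √disc = 11/15
  v_R = (−(1/2) + 11/15) / (2·(1/6)) = 7/10 m/s
check:
stop time T_s = (7/10)/3 = 0.2333 s
robot in T_r: 0.7000·0.3000 = 0.2100 m
robot under decel: 0.7000²/(2·3.0000) = 0.0817 m
human closes 0.6000·0.5333 = 0.3200 m
C+Z_d+Z_r = 0.0200+0.0250+0.0100 = 0.0550 m
sum ≈ 0.2100+0.0817+0.3200+0.0550 ≈ 0.6667 m = S ✓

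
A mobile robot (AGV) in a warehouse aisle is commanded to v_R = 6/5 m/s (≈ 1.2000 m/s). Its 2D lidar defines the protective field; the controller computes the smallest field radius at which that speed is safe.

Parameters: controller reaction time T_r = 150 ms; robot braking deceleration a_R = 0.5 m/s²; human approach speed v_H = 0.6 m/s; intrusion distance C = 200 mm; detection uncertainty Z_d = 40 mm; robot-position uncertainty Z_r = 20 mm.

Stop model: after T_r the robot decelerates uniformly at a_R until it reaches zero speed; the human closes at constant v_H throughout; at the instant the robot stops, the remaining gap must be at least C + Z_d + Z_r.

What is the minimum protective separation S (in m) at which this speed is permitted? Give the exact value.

S_min = 341/100 m = 3.4100 m

stop time T_s = (6/5)/(1/2) = 2.4000 s
robot in T_r: 1.2000·0.1500 = 0.1800 m
braking distance = 1.2000²/(2·0.5000) = 1.4400 m
person approaches 0.6000·(0.1500+2.4000) = 1.5300 m
C+Z_d+Z_r = 0.2000+0.0400+0.0200 = 0.2600 m
S_min ≈ 0.1800+1.4400+1.5300+0.2600  ⇒  S_min = 341/100 m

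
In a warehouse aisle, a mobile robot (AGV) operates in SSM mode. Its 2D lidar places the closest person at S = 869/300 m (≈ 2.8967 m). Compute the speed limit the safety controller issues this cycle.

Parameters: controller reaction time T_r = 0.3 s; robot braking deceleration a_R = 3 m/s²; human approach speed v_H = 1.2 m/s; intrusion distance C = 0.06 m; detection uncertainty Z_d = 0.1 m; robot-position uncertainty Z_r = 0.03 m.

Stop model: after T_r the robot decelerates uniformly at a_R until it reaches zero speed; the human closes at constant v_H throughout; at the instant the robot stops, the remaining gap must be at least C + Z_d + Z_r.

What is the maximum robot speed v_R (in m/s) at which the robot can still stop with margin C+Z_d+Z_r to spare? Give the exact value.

quadratic (1/6)·v² + (7/10)·v + (-176/75) = 0
  disc = (7/10)² − 4·(1/6)·(-176/75) = 1849/900 ; √disc = 43/30
  v_R = (−(7/10) + 43/30) / (2·(1/6)) = 11/5 m/s
check:
stop time T_s = (11/5)/3 = 0.7333 s
reaction-phase robot travel = 2.2000·0.3000 = 0.6600 m
robot under decel: 2.2000²/(2·3.0000) = 0.8067 m
human closes 1.2000·1.0333 = 1.2400 m
residual clearance needed = 0.0600+0.1000+0.0300 = 0.1900 m
sum ≈ 0.6600+0.8067+1.2400+0.1900 ≈ 2.8967 m = S ✓

v_R_max = 11/5 m/s = 2.2000 m/s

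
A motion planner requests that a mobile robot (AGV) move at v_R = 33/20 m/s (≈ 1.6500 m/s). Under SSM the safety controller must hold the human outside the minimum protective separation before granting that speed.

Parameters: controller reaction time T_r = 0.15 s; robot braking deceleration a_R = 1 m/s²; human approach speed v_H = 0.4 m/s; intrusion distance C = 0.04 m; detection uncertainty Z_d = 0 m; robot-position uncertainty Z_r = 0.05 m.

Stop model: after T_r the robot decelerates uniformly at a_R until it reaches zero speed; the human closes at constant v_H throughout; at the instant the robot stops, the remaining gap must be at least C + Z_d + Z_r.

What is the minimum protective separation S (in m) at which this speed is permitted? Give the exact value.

stop time T_s = (33/20)/1 = 1.6500 s
robot covers v_R·T_r = 1.6500·0.1500 = 0.2475 m before braking
robot under decel: 1.6500²/(2·1.0000) = 1.3613 m
human over T_r+T_s: 0.4000·(0.1500+1.6500) = 0.7200 m
residual clearance needed = 0.0400+0.0000+0.0500 = 0.0900 m
S_min ≈ 0.2475+1.3613+0.7200+0.0900  ⇒  S_min = 387/160 m

S_min = 387/160 m = 2.4188 m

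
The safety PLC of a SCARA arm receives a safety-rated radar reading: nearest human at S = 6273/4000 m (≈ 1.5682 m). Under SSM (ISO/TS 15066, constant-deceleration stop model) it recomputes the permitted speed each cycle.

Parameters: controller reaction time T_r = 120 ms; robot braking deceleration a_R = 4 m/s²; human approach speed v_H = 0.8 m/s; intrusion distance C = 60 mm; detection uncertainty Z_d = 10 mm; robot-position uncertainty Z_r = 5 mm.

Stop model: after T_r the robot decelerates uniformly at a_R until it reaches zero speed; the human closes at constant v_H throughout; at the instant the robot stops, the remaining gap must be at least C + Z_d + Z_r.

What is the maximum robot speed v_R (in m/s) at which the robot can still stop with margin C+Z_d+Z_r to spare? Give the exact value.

v_R_max = 23/10 m/s = 2.3000 m/s

collect terms ⇒ (1/8)·v_R² + (8/25)·v_R + (-5589/4000) = 0
  disc = (8/25)² − 4·(1/8)·(-5589/4000) = 32041/40000 ; √disc = 179/200
  v_R = (−(8/25) + 179/200) / (2·(1/8)) = 23/10 m/s
check:
T_s = v_R/a_R = (23/10)/4 = 0.5750 s
robot covers v_R·T_r = 2.3000·0.1200 = 0.2760 m before braking
robot under decel: 2.3000²/(2·4.0000) = 0.6613 m
human closes 0.8000·0.6950 = 0.5560 m
margins: 0.0600+0.0100+0.0050 = 0.0750 m
sum ≈ 0.2760+0.6613+0.5560+0.0750 ≈ 1.5682 m = S ✓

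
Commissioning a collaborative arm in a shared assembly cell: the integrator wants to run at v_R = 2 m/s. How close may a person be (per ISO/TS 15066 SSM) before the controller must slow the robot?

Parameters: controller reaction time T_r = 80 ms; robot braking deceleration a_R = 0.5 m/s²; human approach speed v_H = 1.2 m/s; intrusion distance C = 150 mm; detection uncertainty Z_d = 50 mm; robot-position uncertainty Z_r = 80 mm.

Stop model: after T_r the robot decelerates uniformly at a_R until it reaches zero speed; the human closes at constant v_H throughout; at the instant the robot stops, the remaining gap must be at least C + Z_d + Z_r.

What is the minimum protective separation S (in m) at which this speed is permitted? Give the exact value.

S_min = 1167/125 m = 9.3360 m

braking lasts T_s = 2/(1/2) = 4.0000 s
robot covers v_R·T_r = 2.0000·0.0800 = 0.1600 m before braking
braking distance = 2.0000²/(2·0.5000) = 4.0000 m
human closes 1.2000·4.0800 = 4.8960 m
C+Z_d+Z_r = 0.1500+0.0500+0.0800 = 0.2800 m
S_min ≈ 0.1600+4.0000+4.8960+0.2800  ⇒  S_min = 1167/125 m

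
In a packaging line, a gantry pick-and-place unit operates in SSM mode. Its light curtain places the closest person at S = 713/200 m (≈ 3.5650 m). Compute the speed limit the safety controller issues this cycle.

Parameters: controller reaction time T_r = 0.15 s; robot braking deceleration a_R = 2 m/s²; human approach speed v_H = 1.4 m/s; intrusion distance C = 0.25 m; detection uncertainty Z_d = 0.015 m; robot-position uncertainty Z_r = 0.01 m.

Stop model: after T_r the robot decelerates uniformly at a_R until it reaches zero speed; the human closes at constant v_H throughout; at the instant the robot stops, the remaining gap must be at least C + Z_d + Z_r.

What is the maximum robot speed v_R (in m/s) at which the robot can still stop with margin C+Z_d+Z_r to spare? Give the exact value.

v_R_max = 11/5 m/s = 2.2000 m/s

quadratic (1/4)·v² + (17/20)·v + (-77/25) = 0
  disc = (17/20)² − 4·(1/4)·(-77/25) = 1521/400 ; √disc = 39/20
  v_R = (−(17/20) + 39/20) / (2·(1/4)) = 11/5 m/s
check:
braking lasts T_s = (11/5)/2 = 1.1000 s
robot covers v_R·T_r = 2.2000·0.1500 = 0.3300 m before braking
robot covers 2.2000·1.1000 − ½·2.0000·1.1000² = 1.2100 m while stopping
person approaches 1.4000·(0.1500+1.1000) = 1.7500 m
residual clearance needed = 0.2500+0.0150+0.0100 = 0.2750 m
sum ≈ 0.3300+1.2100+1.7500+0.2750 ≈ 3.5650 m = S ✓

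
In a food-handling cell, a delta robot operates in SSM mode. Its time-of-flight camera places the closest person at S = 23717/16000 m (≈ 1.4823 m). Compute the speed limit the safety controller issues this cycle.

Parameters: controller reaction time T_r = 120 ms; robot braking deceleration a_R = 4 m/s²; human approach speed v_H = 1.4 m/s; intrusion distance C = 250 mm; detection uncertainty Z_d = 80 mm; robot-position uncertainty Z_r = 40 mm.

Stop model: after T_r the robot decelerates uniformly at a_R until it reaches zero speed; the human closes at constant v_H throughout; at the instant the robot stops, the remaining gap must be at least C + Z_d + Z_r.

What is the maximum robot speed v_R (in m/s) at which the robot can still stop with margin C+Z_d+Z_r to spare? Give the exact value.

quadratic (1/8)·v² + (47/100)·v + (-15109/16000) = 0
  disc = (47/100)² − 4·(1/8)·(-15109/16000) = 110889/160000 ; √disc = 333/400
  v_R = (−(47/100) + 333/400) / (2·(1/8)) = 29/20 m/s
check:
T_s = v_R/a_R = (29/20)/4 = 0.3625 s
reaction-phase robot travel = 1.4500·0.1200 = 0.1740 m
braking distance = 1.4500²/(2·4.0000) = 0.2628 m
human closes 1.4000·0.4825 = 0.6755 m
margins: 0.2500+0.0800+0.0400 = 0.3700 m
sum ≈ 0.1740+0.2628+0.6755+0.3700 ≈ 1.4823 m = S ✓

v_R_max = 29/20 m/s = 1.4500 m/s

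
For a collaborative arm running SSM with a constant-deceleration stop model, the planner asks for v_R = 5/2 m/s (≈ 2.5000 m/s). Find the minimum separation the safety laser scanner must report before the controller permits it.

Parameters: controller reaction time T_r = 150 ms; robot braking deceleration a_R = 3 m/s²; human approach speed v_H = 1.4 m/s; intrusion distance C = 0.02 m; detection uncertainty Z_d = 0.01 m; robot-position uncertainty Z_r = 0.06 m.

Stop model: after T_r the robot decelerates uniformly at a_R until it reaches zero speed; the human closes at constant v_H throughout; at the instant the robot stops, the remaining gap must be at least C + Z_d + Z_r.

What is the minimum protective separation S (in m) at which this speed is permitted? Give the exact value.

S_min = 173/60 m = 2.8833 m

T_s = v_R/a_R = (5/2)/3 = 0.8333 s
robot covers v_R·T_r = 2.5000·0.1500 = 0.3750 m before braking
braking distance = 2.5000²/(2·3.0000) = 1.0417 m
person approaches 1.4000·(0.1500+0.8333) = 1.3767 m
residual clearance needed = 0.0200+0.0100+0.0600 = 0.0900 m
S_min ≈ 0.3750+1.0417+1.3767+0.0900  ⇒  S_min = 173/60 m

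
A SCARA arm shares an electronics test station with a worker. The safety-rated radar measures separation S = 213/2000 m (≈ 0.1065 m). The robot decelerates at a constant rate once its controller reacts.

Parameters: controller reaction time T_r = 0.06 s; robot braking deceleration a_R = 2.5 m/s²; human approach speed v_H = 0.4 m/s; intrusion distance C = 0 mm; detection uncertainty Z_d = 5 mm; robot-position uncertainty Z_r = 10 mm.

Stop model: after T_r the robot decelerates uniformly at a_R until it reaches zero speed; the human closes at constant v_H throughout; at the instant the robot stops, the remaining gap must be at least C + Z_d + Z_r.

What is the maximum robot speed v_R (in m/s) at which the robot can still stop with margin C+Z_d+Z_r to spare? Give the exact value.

at the boundary: (1/5)·v² + (11/50)·v + (-27/400) = 0
  disc = (11/50)² − 4·(1/5)·(-27/400) = 64/625 ; √disc = 8/25
  v_R = (−(11/50) + 8/25) / (2·(1/5)) = 1/4 m/s
check:
stop time T_s = (1/4)/(5/2) = 0.1000 s
reaction-phase robot travel = 0.2500·0.0600 = 0.0150 m
braking distance = 0.2500²/(2·2.5000) = 0.0125 m
human over T_r+T_s: 0.4000·(0.0600+0.1000) = 0.0640 m
residual clearance needed = 0.0000+0.0050+0.0100 = 0.0150 m
sum ≈ 0.0150+0.0125+0.0640+0.0150 ≈ 0.1065 m = S ✓

v_R_max = 1/4 m/s = 0.2500 m/s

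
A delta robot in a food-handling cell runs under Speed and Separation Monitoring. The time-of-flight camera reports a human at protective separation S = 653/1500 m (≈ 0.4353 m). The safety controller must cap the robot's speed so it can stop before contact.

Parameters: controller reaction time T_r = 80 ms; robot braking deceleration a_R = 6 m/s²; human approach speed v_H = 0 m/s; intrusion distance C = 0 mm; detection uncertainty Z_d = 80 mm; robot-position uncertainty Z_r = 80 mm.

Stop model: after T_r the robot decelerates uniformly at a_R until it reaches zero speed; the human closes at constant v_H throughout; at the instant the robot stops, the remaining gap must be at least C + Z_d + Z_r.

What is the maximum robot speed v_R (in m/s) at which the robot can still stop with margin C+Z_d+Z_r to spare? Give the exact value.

at the boundary: (1/12)·v² + (2/25)·v + (-413/1500) = 0
  disc = (2/25)² − 4·(1/12)·(-413/1500) = 2209/22500 ; √disc = 47/150
  v_R = (−(2/25) + 47/150) / (2·(1/12)) = 7/5 m/s
check:
stop time T_s = (7/5)/6 = 0.2333 s
robot covers v_R·T_r = 1.4000·0.0800 = 0.1120 m before braking
robot covers 1.4000·0.2333 − ½·6.0000·0.2333² = 0.1633 m while stopping
human over T_r+T_s: 0.0000·(0.0800+0.2333) = 0.0000 m
margins: 0.0000+0.0800+0.0800 = 0.1600 m
sum ≈ 0.1120+0.1633+0.0000+0.1600 ≈ 0.4353 m = S ✓

v_R_max = 7/5 m/s = 1.4000 m/s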